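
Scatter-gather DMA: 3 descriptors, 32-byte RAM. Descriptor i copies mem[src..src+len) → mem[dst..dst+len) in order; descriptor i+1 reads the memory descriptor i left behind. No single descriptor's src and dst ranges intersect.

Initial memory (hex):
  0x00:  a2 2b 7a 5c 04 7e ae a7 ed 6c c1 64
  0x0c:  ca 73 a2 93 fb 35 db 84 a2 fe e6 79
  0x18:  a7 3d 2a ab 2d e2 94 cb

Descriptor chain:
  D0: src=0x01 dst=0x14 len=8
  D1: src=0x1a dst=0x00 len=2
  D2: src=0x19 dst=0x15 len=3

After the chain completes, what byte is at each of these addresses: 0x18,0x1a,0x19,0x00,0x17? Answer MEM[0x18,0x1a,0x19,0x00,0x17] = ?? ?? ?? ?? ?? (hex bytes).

MEM[0x18,0x1a,0x19,0x00,0x17] = 7e a7 ae a7 ed

  after D0: wrote 8B at 0x14 = 2b7a5c047eaea7ed
  after D1: wrote 2B at 0x00 = a7ed
  after D2: wrote 3B at 0x15 = aea7ed
query mem[0x18]=0x7e, mem[0x1a]=0xa7, mem[0x19]=0xae, mem[0x00]=0xa7, mem[0x17]=0xed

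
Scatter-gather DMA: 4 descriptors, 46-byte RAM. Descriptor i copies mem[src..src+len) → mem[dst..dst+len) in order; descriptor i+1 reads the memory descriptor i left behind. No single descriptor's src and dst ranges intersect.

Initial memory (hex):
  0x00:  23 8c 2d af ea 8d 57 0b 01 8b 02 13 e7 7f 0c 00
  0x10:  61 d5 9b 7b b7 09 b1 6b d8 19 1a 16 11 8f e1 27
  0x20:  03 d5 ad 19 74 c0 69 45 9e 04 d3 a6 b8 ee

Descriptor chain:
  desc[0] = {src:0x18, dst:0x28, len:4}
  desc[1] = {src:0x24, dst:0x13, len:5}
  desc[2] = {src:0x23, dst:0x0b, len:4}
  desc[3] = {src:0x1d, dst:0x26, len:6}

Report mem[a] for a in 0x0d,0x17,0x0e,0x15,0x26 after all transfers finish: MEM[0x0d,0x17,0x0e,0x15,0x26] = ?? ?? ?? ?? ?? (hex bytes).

MEM[0x0d,0x17,0x0e,0x15,0x26] = c0 d8 69 69 8f

D0: mem[0x28..0x2b] <- [d8 19 1a 16]
D1: mem[0x13..0x17] <- [74 c0 69 45 d8]
D2: mem[0x0b..0x0e] <- [19 74 c0 69]
D3: mem[0x26..0x2b] <- [8f e1 27 03 d5 ad]
query mem[0x0d]=0xc0, mem[0x17]=0xd8, mem[0x0e]=0x69, mem[0x15]=0x69, mem[0x26]=0x8f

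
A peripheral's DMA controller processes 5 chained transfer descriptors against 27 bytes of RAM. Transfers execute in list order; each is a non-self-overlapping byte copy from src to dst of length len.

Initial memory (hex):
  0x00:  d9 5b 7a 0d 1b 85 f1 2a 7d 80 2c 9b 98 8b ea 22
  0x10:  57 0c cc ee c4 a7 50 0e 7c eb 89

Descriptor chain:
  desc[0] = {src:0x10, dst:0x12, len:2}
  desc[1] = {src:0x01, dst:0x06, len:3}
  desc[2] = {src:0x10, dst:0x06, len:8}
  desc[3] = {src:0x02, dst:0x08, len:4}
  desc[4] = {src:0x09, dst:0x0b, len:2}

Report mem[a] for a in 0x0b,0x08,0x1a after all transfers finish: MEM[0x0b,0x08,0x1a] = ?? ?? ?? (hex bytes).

#0 dst[0x12+2] := {0x57,0x0c}
#1 dst[0x06+3] := {0x5b,0x7a,0x0d}
#2 dst[0x06+8] := {0x57,0x0c,0x57,0x0c,0xc4,0xa7,0x50,0x0e}
#3 dst[0x08+4] := {0x7a,0x0d,0x1b,0x85}
#4 dst[0x0b+2] := {0x0d,0x1b}
query mem[0x0b]=0x0d, mem[0x08]=0x7a, mem[0x1a]=0x89

MEM[0x0b,0x08,0x1a] = 0d 7a 89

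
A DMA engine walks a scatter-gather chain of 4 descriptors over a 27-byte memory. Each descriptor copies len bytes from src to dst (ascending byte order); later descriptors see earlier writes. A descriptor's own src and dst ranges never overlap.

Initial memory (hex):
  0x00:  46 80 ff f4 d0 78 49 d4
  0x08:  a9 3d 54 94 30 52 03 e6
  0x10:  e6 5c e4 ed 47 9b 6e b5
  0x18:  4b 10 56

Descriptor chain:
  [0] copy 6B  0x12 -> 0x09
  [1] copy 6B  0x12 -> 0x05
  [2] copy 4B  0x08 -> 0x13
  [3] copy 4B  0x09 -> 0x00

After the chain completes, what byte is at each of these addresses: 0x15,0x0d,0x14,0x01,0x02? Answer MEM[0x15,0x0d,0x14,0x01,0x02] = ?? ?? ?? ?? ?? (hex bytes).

#0 dst[0x09+6] := {0xe4,0xed,0x47,0x9b,0x6e,0xb5}
#1 dst[0x05+6] := {0xe4,0xed,0x47,0x9b,0x6e,0xb5}
#2 dst[0x13+4] := {0x9b,0x6e,0xb5,0x47}
#3 dst[0x00+4] := {0x6e,0xb5,0x47,0x9b}
query mem[0x15]=0xb5, mem[0x0d]=0x6e, mem[0x14]=0x6e, mem[0x01]=0xb5, mem[0x02]=0x47

MEM[0x15,0x0d,0x14,0x01,0x02] = b5 6e 6e b5 47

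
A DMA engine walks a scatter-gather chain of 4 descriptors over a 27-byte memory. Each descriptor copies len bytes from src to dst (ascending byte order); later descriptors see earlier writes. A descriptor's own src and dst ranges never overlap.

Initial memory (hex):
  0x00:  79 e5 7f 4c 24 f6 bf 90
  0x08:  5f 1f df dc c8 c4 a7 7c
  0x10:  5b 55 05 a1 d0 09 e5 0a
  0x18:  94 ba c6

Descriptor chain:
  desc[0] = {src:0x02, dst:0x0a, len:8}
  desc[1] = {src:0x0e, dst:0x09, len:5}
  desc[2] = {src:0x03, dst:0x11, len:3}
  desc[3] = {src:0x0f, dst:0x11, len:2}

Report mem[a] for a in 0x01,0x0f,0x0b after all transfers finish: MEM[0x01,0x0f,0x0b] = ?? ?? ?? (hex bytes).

MEM[0x01,0x0f,0x0b] = e5 90 5f

D0: mem[0x0a..0x11] <- [7f 4c 24 f6 bf 90 5f 1f]
D1: mem[0x09..0x0d] <- [bf 90 5f 1f 05]
D2: mem[0x11..0x13] <- [4c 24 f6]
D3: mem[0x11..0x12] <- [90 5f]
query mem[0x01]=0xe5, mem[0x0f]=0x90, mem[0x0b]=0x5f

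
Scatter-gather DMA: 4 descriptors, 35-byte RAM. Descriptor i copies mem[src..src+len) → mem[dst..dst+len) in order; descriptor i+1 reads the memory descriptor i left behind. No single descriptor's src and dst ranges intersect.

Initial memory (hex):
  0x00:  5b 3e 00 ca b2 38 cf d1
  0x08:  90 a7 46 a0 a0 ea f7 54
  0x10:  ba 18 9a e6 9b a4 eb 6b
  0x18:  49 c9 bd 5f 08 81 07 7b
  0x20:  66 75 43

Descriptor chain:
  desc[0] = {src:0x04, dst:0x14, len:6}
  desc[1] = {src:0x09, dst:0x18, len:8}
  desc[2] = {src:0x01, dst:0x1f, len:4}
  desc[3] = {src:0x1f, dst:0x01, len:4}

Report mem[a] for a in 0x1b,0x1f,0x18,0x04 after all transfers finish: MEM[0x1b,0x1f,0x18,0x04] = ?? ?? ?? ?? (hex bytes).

MEM[0x1b,0x1f,0x18,0x04] = a0 3e a7 b2

D0: mem[0x14..0x19] <- [b2 38 cf d1 90 a7]
D1: mem[0x18..0x1f] <- [a7 46 a0 a0 ea f7 54 ba]
D2: mem[0x1f..0x22] <- [3e 00 ca b2]
D3: mem[0x01..0x04] <- [3e 00 ca b2]
query mem[0x1b]=0xa0, mem[0x1f]=0x3e, mem[0x18]=0xa7, mem[0x04]=0xb2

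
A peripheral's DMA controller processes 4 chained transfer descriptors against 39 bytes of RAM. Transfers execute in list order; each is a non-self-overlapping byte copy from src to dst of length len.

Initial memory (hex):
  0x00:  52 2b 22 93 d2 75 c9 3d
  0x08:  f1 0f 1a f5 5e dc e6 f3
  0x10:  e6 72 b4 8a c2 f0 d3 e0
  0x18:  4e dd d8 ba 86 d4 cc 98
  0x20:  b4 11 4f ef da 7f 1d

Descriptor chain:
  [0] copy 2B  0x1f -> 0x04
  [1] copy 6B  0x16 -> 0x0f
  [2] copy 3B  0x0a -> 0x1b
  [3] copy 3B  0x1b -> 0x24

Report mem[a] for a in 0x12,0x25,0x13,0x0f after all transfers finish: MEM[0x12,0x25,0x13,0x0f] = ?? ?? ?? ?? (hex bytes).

MEM[0x12,0x25,0x13,0x0f] = dd f5 d8 d3

  after D0: wrote 2B at 0x04 = 98b4
  after D1: wrote 6B at 0x0f = d3e04eddd8ba
  after D2: wrote 3B at 0x1b = 1af55e
  after D3: wrote 3B at 0x24 = 1af55e
query mem[0x12]=0xdd, mem[0x25]=0xf5, mem[0x13]=0xd8, mem[0x0f]=0xd3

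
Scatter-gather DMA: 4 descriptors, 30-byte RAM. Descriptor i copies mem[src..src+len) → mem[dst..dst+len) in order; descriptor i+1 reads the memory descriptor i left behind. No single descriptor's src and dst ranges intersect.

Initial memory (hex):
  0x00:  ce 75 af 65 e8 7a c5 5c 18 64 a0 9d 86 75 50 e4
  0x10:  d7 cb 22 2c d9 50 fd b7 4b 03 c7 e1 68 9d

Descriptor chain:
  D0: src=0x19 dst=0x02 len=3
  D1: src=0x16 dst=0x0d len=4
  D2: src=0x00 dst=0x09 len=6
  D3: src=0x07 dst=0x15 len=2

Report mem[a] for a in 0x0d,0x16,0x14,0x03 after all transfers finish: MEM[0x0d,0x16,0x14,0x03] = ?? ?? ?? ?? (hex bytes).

MEM[0x0d,0x16,0x14,0x03] = e1 18 d9 c7

  after D0: wrote 3B at 0x02 = 03c7e1
  after D1: wrote 4B at 0x0d = fdb74b03
  after D2: wrote 6B at 0x09 = ce7503c7e17a
  after D3: wrote 2B at 0x15 = 5c18
query mem[0x0d]=0xe1, mem[0x16]=0x18, mem[0x14]=0xd9, mem[0x03]=0xc7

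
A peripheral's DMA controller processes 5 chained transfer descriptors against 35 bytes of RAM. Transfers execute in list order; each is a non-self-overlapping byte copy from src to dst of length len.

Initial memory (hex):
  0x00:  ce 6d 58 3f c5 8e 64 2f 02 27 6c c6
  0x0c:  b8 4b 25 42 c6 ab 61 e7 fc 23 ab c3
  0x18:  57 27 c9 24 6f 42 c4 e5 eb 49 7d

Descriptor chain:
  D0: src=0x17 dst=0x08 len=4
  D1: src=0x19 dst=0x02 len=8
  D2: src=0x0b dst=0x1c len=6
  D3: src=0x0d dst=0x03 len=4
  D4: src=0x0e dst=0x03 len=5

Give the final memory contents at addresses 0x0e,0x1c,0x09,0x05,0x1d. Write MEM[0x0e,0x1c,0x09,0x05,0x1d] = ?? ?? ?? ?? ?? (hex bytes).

#0 dst[0x08+4] := {0xc3,0x57,0x27,0xc9}
#1 dst[0x02+8] := {0x27,0xc9,0x24,0x6f,0x42,0xc4,0xe5,0xeb}
#2 dst[0x1c+6] := {0xc9,0xb8,0x4b,0x25,0x42,0xc6}
#3 dst[0x03+4] := {0x4b,0x25,0x42,0xc6}
#4 dst[0x03+5] := {0x25,0x42,0xc6,0xab,0x61}
query mem[0x0e]=0x25, mem[0x1c]=0xc9, mem[0x09]=0xeb, mem[0x05]=0xc6, mem[0x1d]=0xb8

MEM[0x0e,0x1c,0x09,0x05,0x1d] = 25 c9 eb c6 b8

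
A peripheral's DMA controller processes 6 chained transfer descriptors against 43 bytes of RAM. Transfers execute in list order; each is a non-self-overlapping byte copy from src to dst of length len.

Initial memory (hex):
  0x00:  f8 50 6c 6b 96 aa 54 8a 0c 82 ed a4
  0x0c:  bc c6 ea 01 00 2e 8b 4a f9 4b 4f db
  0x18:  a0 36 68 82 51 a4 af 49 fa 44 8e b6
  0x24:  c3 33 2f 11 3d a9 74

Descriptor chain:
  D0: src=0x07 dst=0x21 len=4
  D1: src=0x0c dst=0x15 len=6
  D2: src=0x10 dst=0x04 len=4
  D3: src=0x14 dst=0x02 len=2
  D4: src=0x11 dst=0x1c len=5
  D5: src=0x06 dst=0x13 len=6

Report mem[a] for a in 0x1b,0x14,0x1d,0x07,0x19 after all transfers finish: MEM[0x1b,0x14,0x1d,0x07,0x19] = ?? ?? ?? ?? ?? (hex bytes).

[0] 0x07->0x21 len=4 : 8a 0c 82 ed
[1] 0x0c->0x15 len=6 : bc c6 ea 01 00 2e
[2] 0x10->0x04 len=4 : 00 2e 8b 4a
[3] 0x14->0x02 len=2 : f9 bc
[4] 0x11->0x1c len=5 : 2e 8b 4a f9 bc
[5] 0x06->0x13 len=6 : 8b 4a 0c 82 ed a4
query mem[0x1b]=0x82, mem[0x14]=0x4a, mem[0x1d]=0x8b, mem[0x07]=0x4a, mem[0x19]=0x00

MEM[0x1b,0x14,0x1d,0x07,0x19] = 82 4a 8b 4a 00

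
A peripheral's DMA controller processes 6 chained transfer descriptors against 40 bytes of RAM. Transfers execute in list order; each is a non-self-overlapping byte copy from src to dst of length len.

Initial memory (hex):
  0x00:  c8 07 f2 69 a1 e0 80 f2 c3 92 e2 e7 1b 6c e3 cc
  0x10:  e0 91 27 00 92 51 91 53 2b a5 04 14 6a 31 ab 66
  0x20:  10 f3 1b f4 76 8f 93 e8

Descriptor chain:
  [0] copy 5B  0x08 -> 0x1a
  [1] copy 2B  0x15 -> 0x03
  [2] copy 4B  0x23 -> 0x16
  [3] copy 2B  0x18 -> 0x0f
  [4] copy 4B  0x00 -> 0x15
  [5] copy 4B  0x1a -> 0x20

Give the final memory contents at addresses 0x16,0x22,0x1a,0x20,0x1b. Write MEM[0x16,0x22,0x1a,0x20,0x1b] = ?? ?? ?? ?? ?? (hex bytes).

MEM[0x16,0x22,0x1a,0x20,0x1b] = 07 e2 c3 c3 92

D0: mem[0x1a..0x1e] <- [c3 92 e2 e7 1b]
D1: mem[0x03..0x04] <- [51 91]
D2: mem[0x16..0x19] <- [f4 76 8f 93]
D3: mem[0x0f..0x10] <- [8f 93]
D4: mem[0x15..0x18] <- [c8 07 f2 51]
D5: mem[0x20..0x23] <- [c3 92 e2 e7]
query mem[0x16]=0x07, mem[0x22]=0xe2, mem[0x1a]=0xc3, mem[0x20]=0xc3, mem[0x1b]=0x92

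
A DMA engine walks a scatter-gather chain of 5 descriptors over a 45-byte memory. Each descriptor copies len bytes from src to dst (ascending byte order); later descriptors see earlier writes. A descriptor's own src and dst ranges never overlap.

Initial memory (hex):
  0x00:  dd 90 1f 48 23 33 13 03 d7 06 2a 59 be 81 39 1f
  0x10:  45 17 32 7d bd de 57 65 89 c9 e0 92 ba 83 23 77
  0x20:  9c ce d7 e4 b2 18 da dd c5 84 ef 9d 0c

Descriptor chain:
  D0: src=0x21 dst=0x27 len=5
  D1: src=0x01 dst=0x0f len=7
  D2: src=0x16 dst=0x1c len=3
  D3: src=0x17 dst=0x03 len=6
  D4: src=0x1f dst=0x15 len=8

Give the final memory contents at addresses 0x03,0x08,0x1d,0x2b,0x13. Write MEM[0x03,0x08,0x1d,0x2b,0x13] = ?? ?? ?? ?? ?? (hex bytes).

  after D0: wrote 5B at 0x27 = ced7e4b218
  after D1: wrote 7B at 0x0f = 901f4823331303
  after D2: wrote 3B at 0x1c = 576589
  after D3: wrote 6B at 0x03 = 6589c9e09257
  after D4: wrote 8B at 0x15 = 779cced7e4b218da
query mem[0x03]=0x65, mem[0x08]=0x57, mem[0x1d]=0x65, mem[0x2b]=0x18, mem[0x13]=0x33

MEM[0x03,0x08,0x1d,0x2b,0x13] = 65 57 65 18 33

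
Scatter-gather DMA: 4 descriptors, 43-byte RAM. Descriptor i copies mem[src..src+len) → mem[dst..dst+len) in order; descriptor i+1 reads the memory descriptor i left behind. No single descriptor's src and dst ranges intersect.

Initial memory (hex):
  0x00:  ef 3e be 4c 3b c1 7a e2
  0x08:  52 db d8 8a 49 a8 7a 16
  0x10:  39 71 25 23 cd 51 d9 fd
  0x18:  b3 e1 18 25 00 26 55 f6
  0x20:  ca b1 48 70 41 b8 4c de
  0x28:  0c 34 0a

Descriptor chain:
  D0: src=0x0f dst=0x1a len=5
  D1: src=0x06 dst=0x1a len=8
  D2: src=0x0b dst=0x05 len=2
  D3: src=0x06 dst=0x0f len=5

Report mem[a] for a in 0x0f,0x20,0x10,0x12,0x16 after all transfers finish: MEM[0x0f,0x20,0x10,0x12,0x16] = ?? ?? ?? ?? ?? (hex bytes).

D0: mem[0x1a..0x1e] <- [16 39 71 25 23]
D1: mem[0x1a..0x21] <- [7a e2 52 db d8 8a 49 a8]
D2: mem[0x05..0x06] <- [8a 49]
D3: mem[0x0f..0x13] <- [49 e2 52 db d8]
query mem[0x0f]=0x49, mem[0x20]=0x49, mem[0x10]=0xe2, mem[0x12]=0xdb, mem[0x16]=0xd9

MEM[0x0f,0x20,0x10,0x12,0x16] = 49 49 e2 db d9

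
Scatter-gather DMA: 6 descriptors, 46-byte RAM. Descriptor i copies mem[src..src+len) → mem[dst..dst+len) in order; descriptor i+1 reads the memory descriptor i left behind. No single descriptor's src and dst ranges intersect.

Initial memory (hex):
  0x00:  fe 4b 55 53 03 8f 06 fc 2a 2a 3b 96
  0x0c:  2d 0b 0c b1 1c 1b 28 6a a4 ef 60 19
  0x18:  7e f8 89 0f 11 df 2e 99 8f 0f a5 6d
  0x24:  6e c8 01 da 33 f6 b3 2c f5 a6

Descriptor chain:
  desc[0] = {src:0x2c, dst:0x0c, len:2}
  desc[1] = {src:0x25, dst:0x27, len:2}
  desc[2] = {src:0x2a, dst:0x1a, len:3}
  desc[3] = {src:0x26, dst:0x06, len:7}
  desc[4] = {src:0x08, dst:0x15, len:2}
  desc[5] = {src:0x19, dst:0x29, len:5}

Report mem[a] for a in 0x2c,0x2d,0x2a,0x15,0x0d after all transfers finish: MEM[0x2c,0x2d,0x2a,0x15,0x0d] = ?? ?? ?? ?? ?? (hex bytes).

MEM[0x2c,0x2d,0x2a,0x15,0x0d] = f5 df b3 01 a6

  after D0: wrote 2B at 0x0c = f5a6
  after D1: wrote 2B at 0x27 = c801
  after D2: wrote 3B at 0x1a = b32cf5
  after D3: wrote 7B at 0x06 = 01c801f6b32cf5
  after D4: wrote 2B at 0x15 = 01f6
  after D5: wrote 5B at 0x29 = f8b32cf5df
query mem[0x2c]=0xf5, mem[0x2d]=0xdf, mem[0x2a]=0xb3, mem[0x15]=0x01, mem[0x0d]=0xa6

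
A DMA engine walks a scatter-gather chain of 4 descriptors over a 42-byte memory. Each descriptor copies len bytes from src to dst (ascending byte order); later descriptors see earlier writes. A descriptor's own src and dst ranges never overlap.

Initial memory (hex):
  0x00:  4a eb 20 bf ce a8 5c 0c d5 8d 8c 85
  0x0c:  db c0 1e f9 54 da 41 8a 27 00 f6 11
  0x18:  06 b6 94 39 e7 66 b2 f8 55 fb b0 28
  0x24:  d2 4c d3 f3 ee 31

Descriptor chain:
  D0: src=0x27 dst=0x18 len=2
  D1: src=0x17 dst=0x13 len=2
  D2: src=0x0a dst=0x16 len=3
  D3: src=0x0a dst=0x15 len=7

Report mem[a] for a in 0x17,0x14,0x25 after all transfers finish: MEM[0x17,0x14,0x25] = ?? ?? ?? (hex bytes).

MEM[0x17,0x14,0x25] = db f3 4c

D0: mem[0x18..0x19] <- [f3 ee]
D1: mem[0x13..0x14] <- [11 f3]
D2: mem[0x16..0x18] <- [8c 85 db]
D3: mem[0x15..0x1b] <- [8c 85 db c0 1e f9 54]
query mem[0x17]=0xdb, mem[0x14]=0xf3, mem[0x25]=0x4c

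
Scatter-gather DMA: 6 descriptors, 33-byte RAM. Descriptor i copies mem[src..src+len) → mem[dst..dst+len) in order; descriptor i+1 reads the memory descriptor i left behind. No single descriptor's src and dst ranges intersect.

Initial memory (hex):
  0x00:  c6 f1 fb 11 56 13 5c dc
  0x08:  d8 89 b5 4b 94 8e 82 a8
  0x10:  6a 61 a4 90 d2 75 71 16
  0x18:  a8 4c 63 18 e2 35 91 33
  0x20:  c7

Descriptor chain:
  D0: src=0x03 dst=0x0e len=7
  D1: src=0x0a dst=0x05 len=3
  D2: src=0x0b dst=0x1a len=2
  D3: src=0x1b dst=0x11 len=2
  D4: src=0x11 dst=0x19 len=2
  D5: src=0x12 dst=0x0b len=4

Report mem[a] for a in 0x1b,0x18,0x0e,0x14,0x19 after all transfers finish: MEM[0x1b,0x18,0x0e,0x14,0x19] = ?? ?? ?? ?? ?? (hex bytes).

#0 dst[0x0e+7] := {0x11,0x56,0x13,0x5c,0xdc,0xd8,0x89}
#1 dst[0x05+3] := {0xb5,0x4b,0x94}
#2 dst[0x1a+2] := {0x4b,0x94}
#3 dst[0x11+2] := {0x94,0xe2}
#4 dst[0x19+2] := {0x94,0xe2}
#5 dst[0x0b+4] := {0xe2,0xd8,0x89,0x75}
query mem[0x1b]=0x94, mem[0x18]=0xa8, mem[0x0e]=0x75, mem[0x14]=0x89, mem[0x19]=0x94

MEM[0x1b,0x18,0x0e,0x14,0x19] = 94 a8 75 89 94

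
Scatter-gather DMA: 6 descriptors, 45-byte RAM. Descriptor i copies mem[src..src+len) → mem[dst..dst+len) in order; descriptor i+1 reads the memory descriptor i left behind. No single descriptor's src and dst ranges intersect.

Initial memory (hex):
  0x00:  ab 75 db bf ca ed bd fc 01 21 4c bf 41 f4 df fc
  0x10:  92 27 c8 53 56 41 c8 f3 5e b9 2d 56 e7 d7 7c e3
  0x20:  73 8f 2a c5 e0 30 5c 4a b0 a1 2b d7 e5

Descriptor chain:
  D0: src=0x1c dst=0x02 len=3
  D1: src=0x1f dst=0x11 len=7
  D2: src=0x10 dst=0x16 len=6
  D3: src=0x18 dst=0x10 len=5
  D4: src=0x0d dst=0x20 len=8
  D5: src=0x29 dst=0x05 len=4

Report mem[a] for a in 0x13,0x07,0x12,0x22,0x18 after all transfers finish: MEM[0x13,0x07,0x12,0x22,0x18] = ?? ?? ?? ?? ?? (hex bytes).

  after D0: wrote 3B at 0x02 = e7d77c
  after D1: wrote 7B at 0x11 = e3738f2ac5e030
  after D2: wrote 6B at 0x16 = 92e3738f2ac5
  after D3: wrote 5B at 0x10 = 738f2ac5e7
  after D4: wrote 8B at 0x20 = f4dffc738f2ac5e7
  after D5: wrote 4B at 0x05 = a12bd7e5
query mem[0x13]=0xc5, mem[0x07]=0xd7, mem[0x12]=0x2a, mem[0x22]=0xfc, mem[0x18]=0x73

MEM[0x13,0x07,0x12,0x22,0x18] = c5 d7 2a fc 73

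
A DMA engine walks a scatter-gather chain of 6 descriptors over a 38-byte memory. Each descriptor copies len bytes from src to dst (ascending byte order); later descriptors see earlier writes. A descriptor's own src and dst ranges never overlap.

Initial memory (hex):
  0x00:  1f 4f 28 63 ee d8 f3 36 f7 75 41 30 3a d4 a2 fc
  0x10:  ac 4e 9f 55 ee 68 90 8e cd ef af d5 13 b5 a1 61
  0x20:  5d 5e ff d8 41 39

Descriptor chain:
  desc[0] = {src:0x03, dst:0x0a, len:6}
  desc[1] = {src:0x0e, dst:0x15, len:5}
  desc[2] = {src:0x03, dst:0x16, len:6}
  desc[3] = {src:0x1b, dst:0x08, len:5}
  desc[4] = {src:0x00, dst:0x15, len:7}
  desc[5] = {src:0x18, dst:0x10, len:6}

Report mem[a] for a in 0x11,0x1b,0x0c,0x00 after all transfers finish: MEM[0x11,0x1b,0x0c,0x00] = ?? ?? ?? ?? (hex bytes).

MEM[0x11,0x1b,0x0c,0x00] = ee f3 61 1f

D0: mem[0x0a..0x0f] <- [63 ee d8 f3 36 f7]
D1: mem[0x15..0x19] <- [36 f7 ac 4e 9f]
D2: mem[0x16..0x1b] <- [63 ee d8 f3 36 f7]
D3: mem[0x08..0x0c] <- [f7 13 b5 a1 61]
D4: mem[0x15..0x1b] <- [1f 4f 28 63 ee d8 f3]
D5: mem[0x10..0x15] <- [63 ee d8 f3 13 b5]
query mem[0x11]=0xee, mem[0x1b]=0xf3, mem[0x0c]=0x61, mem[0x00]=0x1f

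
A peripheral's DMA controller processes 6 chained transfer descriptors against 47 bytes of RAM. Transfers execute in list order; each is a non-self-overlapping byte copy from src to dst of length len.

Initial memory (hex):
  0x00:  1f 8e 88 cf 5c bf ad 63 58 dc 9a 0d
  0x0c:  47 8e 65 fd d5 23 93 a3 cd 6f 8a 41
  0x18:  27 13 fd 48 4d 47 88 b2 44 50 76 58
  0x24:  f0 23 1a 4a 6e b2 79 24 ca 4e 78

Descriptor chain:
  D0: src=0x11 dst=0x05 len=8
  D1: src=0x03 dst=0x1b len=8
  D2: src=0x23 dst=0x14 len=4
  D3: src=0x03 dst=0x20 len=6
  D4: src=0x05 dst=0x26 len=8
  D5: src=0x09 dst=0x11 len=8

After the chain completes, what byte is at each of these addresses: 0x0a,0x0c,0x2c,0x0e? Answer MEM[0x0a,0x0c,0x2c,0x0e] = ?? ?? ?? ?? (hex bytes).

MEM[0x0a,0x0c,0x2c,0x0e] = 8a 27 41 65

[0] 0x11->0x05 len=8 : 23 93 a3 cd 6f 8a 41 27
[1] 0x03->0x1b len=8 : cf 5c 23 93 a3 cd 6f 8a
[2] 0x23->0x14 len=4 : 58 f0 23 1a
[3] 0x03->0x20 len=6 : cf 5c 23 93 a3 cd
[4] 0x05->0x26 len=8 : 23 93 a3 cd 6f 8a 41 27
[5] 0x09->0x11 len=8 : 6f 8a 41 27 8e 65 fd d5
query mem[0x0a]=0x8a, mem[0x0c]=0x27, mem[0x2c]=0x41, mem[0x0e]=0x65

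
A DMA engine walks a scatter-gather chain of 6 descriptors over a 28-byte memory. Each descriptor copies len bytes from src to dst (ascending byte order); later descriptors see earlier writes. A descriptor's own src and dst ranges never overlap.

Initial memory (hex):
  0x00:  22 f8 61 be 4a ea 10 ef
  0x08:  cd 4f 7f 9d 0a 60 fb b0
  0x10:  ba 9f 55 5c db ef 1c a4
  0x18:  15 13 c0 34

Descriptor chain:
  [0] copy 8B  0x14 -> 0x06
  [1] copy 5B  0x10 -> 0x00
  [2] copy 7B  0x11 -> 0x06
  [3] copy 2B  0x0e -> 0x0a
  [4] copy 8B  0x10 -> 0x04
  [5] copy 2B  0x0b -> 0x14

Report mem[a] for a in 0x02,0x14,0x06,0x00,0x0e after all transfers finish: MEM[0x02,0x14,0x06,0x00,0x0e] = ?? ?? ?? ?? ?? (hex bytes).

MEM[0x02,0x14,0x06,0x00,0x0e] = 55 a4 55 ba fb

D0: mem[0x06..0x0d] <- [db ef 1c a4 15 13 c0 34]
D1: mem[0x00..0x04] <- [ba 9f 55 5c db]
D2: mem[0x06..0x0c] <- [9f 55 5c db ef 1c a4]
D3: mem[0x0a..0x0b] <- [fb b0]
D4: mem[0x04..0x0b] <- [ba 9f 55 5c db ef 1c a4]
D5: mem[0x14..0x15] <- [a4 a4]
query mem[0x02]=0x55, mem[0x14]=0xa4, mem[0x06]=0x55, mem[0x00]=0xba, mem[0x0e]=0xfb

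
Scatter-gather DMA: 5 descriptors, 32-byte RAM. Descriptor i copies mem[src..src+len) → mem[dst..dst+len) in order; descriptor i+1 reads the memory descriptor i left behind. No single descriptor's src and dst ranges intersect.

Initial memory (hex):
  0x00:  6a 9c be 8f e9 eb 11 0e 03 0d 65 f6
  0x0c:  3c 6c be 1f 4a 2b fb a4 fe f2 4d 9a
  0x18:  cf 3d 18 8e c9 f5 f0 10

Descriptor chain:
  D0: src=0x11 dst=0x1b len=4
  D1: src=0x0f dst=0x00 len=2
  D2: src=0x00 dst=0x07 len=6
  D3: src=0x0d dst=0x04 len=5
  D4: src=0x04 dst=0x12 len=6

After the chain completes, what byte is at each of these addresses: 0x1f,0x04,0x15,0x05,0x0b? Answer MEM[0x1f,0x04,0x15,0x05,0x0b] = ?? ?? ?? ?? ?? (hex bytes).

MEM[0x1f,0x04,0x15,0x05,0x0b] = 10 6c 4a be e9

#0 dst[0x1b+4] := {0x2b,0xfb,0xa4,0xfe}
#1 dst[0x00+2] := {0x1f,0x4a}
#2 dst[0x07+6] := {0x1f,0x4a,0xbe,0x8f,0xe9,0xeb}
#3 dst[0x04+5] := {0x6c,0xbe,0x1f,0x4a,0x2b}
#4 dst[0x12+6] := {0x6c,0xbe,0x1f,0x4a,0x2b,0xbe}
query mem[0x1f]=0x10, mem[0x04]=0x6c, mem[0x15]=0x4a, mem[0x05]=0xbe, mem[0x0b]=0xe9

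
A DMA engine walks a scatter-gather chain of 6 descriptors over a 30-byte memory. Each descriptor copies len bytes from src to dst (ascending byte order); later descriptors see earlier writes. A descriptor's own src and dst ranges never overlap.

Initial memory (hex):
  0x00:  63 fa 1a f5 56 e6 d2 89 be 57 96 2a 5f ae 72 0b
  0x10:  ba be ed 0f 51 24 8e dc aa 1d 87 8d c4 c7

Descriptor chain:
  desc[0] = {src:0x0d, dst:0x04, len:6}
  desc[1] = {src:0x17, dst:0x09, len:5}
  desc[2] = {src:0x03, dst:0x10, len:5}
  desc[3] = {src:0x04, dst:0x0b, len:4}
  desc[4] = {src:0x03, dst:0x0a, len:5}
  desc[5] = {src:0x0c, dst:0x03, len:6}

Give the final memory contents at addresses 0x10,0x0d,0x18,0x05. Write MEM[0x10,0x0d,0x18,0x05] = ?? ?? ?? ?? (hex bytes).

D0: mem[0x04..0x09] <- [ae 72 0b ba be ed]
D1: mem[0x09..0x0d] <- [dc aa 1d 87 8d]
D2: mem[0x10..0x14] <- [f5 ae 72 0b ba]
D3: mem[0x0b..0x0e] <- [ae 72 0b ba]
D4: mem[0x0a..0x0e] <- [f5 ae 72 0b ba]
D5: mem[0x03..0x08] <- [72 0b ba 0b f5 ae]
query mem[0x10]=0xf5, mem[0x0d]=0x0b, mem[0x18]=0xaa, mem[0x05]=0xba

MEM[0x10,0x0d,0x18,0x05] = f5 0b aa ba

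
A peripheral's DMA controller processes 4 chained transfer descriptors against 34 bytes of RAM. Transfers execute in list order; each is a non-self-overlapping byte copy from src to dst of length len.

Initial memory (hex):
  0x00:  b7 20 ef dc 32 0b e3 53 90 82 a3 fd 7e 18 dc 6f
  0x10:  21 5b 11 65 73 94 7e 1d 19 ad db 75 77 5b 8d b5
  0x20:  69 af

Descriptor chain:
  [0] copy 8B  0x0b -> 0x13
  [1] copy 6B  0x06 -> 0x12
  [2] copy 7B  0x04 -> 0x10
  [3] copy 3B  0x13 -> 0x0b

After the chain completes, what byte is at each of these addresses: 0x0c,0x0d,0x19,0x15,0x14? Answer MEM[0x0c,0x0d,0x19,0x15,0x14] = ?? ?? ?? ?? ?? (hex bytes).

[0] 0x0b->0x13 len=8 : fd 7e 18 dc 6f 21 5b 11
[1] 0x06->0x12 len=6 : e3 53 90 82 a3 fd
[2] 0x04->0x10 len=7 : 32 0b e3 53 90 82 a3
[3] 0x13->0x0b len=3 : 53 90 82
query mem[0x0c]=0x90, mem[0x0d]=0x82, mem[0x19]=0x5b, mem[0x15]=0x82, mem[0x14]=0x90

MEM[0x0c,0x0d,0x19,0x15,0x14] = 90 82 5b 82 90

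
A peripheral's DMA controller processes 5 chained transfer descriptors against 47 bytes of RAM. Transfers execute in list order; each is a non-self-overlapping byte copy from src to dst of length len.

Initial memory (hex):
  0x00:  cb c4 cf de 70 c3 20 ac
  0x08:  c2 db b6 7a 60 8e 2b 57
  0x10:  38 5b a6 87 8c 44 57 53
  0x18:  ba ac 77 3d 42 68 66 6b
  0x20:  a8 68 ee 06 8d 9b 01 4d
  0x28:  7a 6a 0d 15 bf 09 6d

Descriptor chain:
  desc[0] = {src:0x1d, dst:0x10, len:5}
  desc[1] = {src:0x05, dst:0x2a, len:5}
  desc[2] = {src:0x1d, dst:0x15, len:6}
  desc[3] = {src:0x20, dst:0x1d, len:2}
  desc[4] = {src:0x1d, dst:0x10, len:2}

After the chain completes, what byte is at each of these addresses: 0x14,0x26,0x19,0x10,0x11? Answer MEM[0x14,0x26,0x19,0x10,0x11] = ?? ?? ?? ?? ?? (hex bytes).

MEM[0x14,0x26,0x19,0x10,0x11] = 68 01 68 a8 68

[0] 0x1d->0x10 len=5 : 68 66 6b a8 68
[1] 0x05->0x2a len=5 : c3 20 ac c2 db
[2] 0x1d->0x15 len=6 : 68 66 6b a8 68 ee
[3] 0x20->0x1d len=2 : a8 68
[4] 0x1d->0x10 len=2 : a8 68
query mem[0x14]=0x68, mem[0x26]=0x01, mem[0x19]=0x68, mem[0x10]=0xa8, mem[0x11]=0x68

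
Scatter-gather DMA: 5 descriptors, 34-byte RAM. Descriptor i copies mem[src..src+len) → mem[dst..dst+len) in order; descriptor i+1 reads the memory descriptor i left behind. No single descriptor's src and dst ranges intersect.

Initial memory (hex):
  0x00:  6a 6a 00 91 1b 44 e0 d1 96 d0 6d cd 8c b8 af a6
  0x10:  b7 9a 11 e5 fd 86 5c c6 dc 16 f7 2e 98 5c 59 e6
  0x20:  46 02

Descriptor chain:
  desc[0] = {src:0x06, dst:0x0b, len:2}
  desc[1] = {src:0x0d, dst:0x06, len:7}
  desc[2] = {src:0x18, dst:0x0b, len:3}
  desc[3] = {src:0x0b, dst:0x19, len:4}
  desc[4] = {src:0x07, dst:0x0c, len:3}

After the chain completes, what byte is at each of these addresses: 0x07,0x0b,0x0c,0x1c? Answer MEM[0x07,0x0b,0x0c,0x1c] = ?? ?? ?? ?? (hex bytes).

MEM[0x07,0x0b,0x0c,0x1c] = af dc af af

  after D0: wrote 2B at 0x0b = e0d1
  after D1: wrote 7B at 0x06 = b8afa6b79a11e5
  after D2: wrote 3B at 0x0b = dc16f7
  after D3: wrote 4B at 0x19 = dc16f7af
  after D4: wrote 3B at 0x0c = afa6b7
query mem[0x07]=0xaf, mem[0x0b]=0xdc, mem[0x0c]=0xaf, mem[0x1c]=0xaf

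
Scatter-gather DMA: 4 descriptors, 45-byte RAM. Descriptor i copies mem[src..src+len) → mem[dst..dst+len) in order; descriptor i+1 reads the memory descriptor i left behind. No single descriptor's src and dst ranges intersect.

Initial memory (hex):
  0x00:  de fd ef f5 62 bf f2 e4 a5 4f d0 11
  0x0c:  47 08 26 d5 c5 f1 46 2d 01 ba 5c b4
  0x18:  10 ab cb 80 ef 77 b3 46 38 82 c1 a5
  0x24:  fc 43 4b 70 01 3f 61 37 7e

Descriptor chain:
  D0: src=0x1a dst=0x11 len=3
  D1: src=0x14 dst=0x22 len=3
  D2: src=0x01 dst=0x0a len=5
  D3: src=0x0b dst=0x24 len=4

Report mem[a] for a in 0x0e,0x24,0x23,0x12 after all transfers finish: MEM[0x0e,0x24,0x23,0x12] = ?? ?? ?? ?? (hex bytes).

[0] 0x1a->0x11 len=3 : cb 80 ef
[1] 0x14->0x22 len=3 : 01 ba 5c
[2] 0x01->0x0a len=5 : fd ef f5 62 bf
[3] 0x0b->0x24 len=4 : ef f5 62 bf
query mem[0x0e]=0xbf, mem[0x24]=0xef, mem[0x23]=0xba, mem[0x12]=0x80

MEM[0x0e,0x24,0x23,0x12] = bf ef ba 80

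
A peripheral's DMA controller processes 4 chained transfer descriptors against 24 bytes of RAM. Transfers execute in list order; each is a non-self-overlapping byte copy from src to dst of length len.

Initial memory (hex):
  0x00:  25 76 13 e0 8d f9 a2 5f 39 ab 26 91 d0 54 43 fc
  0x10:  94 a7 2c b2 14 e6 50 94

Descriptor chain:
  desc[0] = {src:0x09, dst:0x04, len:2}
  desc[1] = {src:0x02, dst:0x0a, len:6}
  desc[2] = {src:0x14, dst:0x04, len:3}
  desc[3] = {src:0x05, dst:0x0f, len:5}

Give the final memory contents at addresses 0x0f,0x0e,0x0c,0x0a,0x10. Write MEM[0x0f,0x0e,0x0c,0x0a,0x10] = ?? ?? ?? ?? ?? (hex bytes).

MEM[0x0f,0x0e,0x0c,0x0a,0x10] = e6 a2 ab 13 50

#0 dst[0x04+2] := {0xab,0x26}
#1 dst[0x0a+6] := {0x13,0xe0,0xab,0x26,0xa2,0x5f}
#2 dst[0x04+3] := {0x14,0xe6,0x50}
#3 dst[0x0f+5] := {0xe6,0x50,0x5f,0x39,0xab}
query mem[0x0f]=0xe6, mem[0x0e]=0xa2, mem[0x0c]=0xab, mem[0x0a]=0x13, mem[0x10]=0x50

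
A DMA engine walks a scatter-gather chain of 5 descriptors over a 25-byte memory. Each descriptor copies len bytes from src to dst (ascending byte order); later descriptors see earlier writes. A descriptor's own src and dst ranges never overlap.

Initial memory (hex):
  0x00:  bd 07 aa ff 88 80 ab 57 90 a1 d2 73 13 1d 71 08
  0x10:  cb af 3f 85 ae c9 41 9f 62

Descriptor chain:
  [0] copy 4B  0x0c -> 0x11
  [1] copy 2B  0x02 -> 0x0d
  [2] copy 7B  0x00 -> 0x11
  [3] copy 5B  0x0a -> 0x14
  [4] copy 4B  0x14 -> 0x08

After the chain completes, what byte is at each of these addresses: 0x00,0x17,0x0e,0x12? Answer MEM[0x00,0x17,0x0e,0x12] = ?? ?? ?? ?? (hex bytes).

MEM[0x00,0x17,0x0e,0x12] = bd aa ff 07

  after D0: wrote 4B at 0x11 = 131d7108
  after D1: wrote 2B at 0x0d = aaff
  after D2: wrote 7B at 0x11 = bd07aaff8880ab
  after D3: wrote 5B at 0x14 = d27313aaff
  after D4: wrote 4B at 0x08 = d27313aa
query mem[0x00]=0xbd, mem[0x17]=0xaa, mem[0x0e]=0xff, mem[0x12]=0x07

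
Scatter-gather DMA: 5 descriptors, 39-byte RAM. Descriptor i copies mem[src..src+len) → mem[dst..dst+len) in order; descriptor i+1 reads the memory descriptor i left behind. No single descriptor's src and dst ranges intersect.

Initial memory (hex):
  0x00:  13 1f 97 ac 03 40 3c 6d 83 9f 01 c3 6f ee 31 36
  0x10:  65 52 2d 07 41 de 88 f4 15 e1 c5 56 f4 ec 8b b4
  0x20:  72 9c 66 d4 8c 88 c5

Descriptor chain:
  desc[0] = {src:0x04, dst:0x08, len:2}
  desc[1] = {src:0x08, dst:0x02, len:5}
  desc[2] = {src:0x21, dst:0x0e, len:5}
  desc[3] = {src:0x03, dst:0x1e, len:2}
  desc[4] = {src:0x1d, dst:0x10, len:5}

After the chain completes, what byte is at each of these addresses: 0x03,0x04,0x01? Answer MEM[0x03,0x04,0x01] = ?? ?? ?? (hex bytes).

#0 dst[0x08+2] := {0x03,0x40}
#1 dst[0x02+5] := {0x03,0x40,0x01,0xc3,0x6f}
#2 dst[0x0e+5] := {0x9c,0x66,0xd4,0x8c,0x88}
#3 dst[0x1e+2] := {0x40,0x01}
#4 dst[0x10+5] := {0xec,0x40,0x01,0x72,0x9c}
query mem[0x03]=0x40, mem[0x04]=0x01, mem[0x01]=0x1f

MEM[0x03,0x04,0x01] = 40 01 1f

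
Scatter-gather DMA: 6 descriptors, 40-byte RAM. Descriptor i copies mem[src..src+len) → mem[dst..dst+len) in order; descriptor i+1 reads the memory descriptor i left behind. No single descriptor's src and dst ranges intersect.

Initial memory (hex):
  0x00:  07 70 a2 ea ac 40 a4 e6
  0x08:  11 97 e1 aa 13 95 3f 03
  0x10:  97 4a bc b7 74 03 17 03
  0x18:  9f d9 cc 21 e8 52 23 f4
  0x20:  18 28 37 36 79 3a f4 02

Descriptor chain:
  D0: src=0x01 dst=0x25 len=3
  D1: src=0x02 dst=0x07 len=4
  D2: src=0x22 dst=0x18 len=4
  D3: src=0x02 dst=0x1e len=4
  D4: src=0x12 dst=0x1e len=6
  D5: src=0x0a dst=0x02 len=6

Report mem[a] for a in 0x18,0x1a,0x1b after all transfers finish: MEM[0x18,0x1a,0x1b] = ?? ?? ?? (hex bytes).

[0] 0x01->0x25 len=3 : 70 a2 ea
[1] 0x02->0x07 len=4 : a2 ea ac 40
[2] 0x22->0x18 len=4 : 37 36 79 70
[3] 0x02->0x1e len=4 : a2 ea ac 40
[4] 0x12->0x1e len=6 : bc b7 74 03 17 03
[5] 0x0a->0x02 len=6 : 40 aa 13 95 3f 03
query mem[0x18]=0x37, mem[0x1a]=0x79, mem[0x1b]=0x70

MEM[0x18,0x1a,0x1b] = 37 79 70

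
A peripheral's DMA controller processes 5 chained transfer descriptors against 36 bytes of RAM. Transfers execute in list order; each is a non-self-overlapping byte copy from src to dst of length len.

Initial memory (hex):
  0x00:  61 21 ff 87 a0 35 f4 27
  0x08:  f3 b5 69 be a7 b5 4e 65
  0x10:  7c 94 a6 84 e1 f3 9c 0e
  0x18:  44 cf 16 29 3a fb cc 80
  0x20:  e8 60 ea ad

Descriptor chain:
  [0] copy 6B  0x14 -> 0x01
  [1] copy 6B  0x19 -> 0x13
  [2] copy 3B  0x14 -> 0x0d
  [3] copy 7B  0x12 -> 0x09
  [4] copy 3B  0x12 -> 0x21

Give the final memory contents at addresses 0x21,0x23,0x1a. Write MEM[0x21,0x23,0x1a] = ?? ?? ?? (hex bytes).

[0] 0x14->0x01 len=6 : e1 f3 9c 0e 44 cf
[1] 0x19->0x13 len=6 : cf 16 29 3a fb cc
[2] 0x14->0x0d len=3 : 16 29 3a
[3] 0x12->0x09 len=7 : a6 cf 16 29 3a fb cc
[4] 0x12->0x21 len=3 : a6 cf 16
query mem[0x21]=0xa6, mem[0x23]=0x16, mem[0x1a]=0x16

MEM[0x21,0x23,0x1a] = a6 16 16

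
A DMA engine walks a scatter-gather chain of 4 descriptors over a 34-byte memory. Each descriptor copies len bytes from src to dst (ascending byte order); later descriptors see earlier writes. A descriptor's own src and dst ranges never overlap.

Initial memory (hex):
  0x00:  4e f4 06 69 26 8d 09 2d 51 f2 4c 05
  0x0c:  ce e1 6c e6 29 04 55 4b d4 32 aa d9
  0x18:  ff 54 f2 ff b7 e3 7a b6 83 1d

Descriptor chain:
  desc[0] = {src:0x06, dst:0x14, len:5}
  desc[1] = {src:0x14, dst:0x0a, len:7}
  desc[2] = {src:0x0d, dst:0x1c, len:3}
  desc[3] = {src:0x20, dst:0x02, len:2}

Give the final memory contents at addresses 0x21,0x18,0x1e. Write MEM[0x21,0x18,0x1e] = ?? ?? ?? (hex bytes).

MEM[0x21,0x18,0x1e] = 1d 4c 54

D0: mem[0x14..0x18] <- [09 2d 51 f2 4c]
D1: mem[0x0a..0x10] <- [09 2d 51 f2 4c 54 f2]
D2: mem[0x1c..0x1e] <- [f2 4c 54]
D3: mem[0x02..0x03] <- [83 1d]
query mem[0x21]=0x1d, mem[0x18]=0x4c, mem[0x1e]=0x54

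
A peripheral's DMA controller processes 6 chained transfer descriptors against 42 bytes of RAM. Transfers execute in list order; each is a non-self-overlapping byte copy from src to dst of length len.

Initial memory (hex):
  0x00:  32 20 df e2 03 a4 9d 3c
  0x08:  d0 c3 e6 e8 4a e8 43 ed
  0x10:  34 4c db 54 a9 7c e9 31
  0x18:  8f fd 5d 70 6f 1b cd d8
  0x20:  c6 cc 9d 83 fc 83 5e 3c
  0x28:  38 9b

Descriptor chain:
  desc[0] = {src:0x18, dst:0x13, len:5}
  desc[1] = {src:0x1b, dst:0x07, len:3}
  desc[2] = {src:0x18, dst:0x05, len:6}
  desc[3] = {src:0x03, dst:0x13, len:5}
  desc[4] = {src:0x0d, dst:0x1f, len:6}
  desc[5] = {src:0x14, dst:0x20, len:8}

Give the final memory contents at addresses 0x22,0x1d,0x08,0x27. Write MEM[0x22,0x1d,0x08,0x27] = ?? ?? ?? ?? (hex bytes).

[0] 0x18->0x13 len=5 : 8f fd 5d 70 6f
[1] 0x1b->0x07 len=3 : 70 6f 1b
[2] 0x18->0x05 len=6 : 8f fd 5d 70 6f 1b
[3] 0x03->0x13 len=5 : e2 03 8f fd 5d
[4] 0x0d->0x1f len=6 : e8 43 ed 34 4c db
[5] 0x14->0x20 len=8 : 03 8f fd 5d 8f fd 5d 70
query mem[0x22]=0xfd, mem[0x1d]=0x1b, mem[0x08]=0x70, mem[0x27]=0x70

MEM[0x22,0x1d,0x08,0x27] = fd 1b 70 70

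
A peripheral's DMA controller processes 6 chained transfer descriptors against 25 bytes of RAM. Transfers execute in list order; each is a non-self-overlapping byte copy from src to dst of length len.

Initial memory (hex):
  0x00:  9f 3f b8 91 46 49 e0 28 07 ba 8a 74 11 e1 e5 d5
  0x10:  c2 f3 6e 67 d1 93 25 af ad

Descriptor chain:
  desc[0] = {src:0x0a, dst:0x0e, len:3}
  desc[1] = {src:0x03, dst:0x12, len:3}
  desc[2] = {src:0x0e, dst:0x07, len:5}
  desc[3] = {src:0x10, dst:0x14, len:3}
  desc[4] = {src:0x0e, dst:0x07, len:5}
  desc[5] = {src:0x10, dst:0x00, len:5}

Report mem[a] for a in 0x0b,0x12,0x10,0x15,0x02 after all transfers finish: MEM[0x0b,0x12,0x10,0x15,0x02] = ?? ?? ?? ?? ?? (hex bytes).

MEM[0x0b,0x12,0x10,0x15,0x02] = 91 91 11 f3 91

  after D0: wrote 3B at 0x0e = 8a7411
  after D1: wrote 3B at 0x12 = 914649
  after D2: wrote 5B at 0x07 = 8a7411f391
  after D3: wrote 3B at 0x14 = 11f391
  after D4: wrote 5B at 0x07 = 8a7411f391
  after D5: wrote 5B at 0x00 = 11f3914611
query mem[0x0b]=0x91, mem[0x12]=0x91, mem[0x10]=0x11, mem[0x15]=0xf3, mem[0x02]=0x91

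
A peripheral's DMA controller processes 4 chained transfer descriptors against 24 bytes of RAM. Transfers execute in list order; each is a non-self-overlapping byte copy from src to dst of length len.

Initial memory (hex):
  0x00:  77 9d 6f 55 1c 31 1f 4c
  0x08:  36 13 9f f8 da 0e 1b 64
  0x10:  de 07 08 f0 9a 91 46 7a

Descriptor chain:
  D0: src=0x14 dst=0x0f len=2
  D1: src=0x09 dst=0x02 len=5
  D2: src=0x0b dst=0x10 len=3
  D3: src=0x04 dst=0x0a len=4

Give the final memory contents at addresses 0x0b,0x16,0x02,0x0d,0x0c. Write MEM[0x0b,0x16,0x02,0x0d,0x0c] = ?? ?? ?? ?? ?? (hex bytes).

  after D0: wrote 2B at 0x0f = 9a91
  after D1: wrote 5B at 0x02 = 139ff8da0e
  after D2: wrote 3B at 0x10 = f8da0e
  after D3: wrote 4B at 0x0a = f8da0e4c
query mem[0x0b]=0xda, mem[0x16]=0x46, mem[0x02]=0x13, mem[0x0d]=0x4c, mem[0x0c]=0x0e

MEM[0x0b,0x16,0x02,0x0d,0x0c] = da 46 13 4c 0e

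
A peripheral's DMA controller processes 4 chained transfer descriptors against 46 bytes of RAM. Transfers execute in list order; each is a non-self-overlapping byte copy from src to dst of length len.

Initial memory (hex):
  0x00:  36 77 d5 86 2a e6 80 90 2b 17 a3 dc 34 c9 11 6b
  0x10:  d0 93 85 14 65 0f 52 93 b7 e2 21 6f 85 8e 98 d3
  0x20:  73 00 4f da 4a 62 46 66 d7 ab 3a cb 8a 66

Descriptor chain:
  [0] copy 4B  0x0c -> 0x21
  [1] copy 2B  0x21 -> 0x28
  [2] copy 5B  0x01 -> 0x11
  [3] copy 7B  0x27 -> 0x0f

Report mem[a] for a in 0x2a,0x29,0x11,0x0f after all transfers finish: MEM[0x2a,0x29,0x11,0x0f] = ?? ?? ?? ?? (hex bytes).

D0: mem[0x21..0x24] <- [34 c9 11 6b]
D1: mem[0x28..0x29] <- [34 c9]
D2: mem[0x11..0x15] <- [77 d5 86 2a e6]
D3: mem[0x0f..0x15] <- [66 34 c9 3a cb 8a 66]
query mem[0x2a]=0x3a, mem[0x29]=0xc9, mem[0x11]=0xc9, mem[0x0f]=0x66

MEM[0x2a,0x29,0x11,0x0f] = 3a c9 c9 66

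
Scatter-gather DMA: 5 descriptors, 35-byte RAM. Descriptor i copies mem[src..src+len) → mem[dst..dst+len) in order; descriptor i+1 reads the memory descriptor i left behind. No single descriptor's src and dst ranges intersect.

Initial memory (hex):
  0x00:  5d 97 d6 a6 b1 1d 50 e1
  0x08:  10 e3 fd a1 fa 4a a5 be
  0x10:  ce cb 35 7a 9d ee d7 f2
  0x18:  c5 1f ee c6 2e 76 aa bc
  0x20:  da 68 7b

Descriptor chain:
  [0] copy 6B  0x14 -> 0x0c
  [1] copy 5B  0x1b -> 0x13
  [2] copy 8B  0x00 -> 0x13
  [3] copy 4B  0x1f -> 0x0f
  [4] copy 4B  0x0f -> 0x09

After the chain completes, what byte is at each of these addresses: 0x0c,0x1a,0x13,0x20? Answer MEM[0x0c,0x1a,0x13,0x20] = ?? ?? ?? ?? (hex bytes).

MEM[0x0c,0x1a,0x13,0x20] = 7b e1 5d da

D0: mem[0x0c..0x11] <- [9d ee d7 f2 c5 1f]
D1: mem[0x13..0x17] <- [c6 2e 76 aa bc]
D2: mem[0x13..0x1a] <- [5d 97 d6 a6 b1 1d 50 e1]
D3: mem[0x0f..0x12] <- [bc da 68 7b]
D4: mem[0x09..0x0c] <- [bc da 68 7b]
query mem[0x0c]=0x7b, mem[0x1a]=0xe1, mem[0x13]=0x5d, mem[0x20]=0xda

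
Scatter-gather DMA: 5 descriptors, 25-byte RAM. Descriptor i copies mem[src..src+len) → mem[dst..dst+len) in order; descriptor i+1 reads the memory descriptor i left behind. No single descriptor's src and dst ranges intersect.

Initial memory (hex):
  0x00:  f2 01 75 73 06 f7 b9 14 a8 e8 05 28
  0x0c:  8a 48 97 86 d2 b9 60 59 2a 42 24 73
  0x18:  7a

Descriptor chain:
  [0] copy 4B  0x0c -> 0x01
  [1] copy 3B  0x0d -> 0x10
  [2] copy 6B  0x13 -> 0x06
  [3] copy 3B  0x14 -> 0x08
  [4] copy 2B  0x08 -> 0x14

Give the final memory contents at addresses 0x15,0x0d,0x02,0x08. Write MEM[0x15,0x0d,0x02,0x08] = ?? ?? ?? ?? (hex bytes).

MEM[0x15,0x0d,0x02,0x08] = 42 48 48 2a

  after D0: wrote 4B at 0x01 = 8a489786
  after D1: wrote 3B at 0x10 = 489786
  after D2: wrote 6B at 0x06 = 592a4224737a
  after D3: wrote 3B at 0x08 = 2a4224
  after D4: wrote 2B at 0x14 = 2a42
query mem[0x15]=0x42, mem[0x0d]=0x48, mem[0x02]=0x48, mem[0x08]=0x2a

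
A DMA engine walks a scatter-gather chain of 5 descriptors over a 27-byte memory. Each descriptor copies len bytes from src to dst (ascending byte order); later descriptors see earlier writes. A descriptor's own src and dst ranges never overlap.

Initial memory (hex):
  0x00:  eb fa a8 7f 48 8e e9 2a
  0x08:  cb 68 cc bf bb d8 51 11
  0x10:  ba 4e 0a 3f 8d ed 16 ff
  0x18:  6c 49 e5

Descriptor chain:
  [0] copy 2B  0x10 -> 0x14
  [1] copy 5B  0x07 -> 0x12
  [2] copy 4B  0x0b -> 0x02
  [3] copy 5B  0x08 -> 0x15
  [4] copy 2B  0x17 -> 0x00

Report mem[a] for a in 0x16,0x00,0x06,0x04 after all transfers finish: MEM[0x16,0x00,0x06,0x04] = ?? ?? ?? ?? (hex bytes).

MEM[0x16,0x00,0x06,0x04] = 68 cc e9 d8

#0 dst[0x14+2] := {0xba,0x4e}
#1 dst[0x12+5] := {0x2a,0xcb,0x68,0xcc,0xbf}
#2 dst[0x02+4] := {0xbf,0xbb,0xd8,0x51}
#3 dst[0x15+5] := {0xcb,0x68,0xcc,0xbf,0xbb}
#4 dst[0x00+2] := {0xcc,0xbf}
query mem[0x16]=0x68, mem[0x00]=0xcc, mem[0x06]=0xe9, mem[0x04]=0xd8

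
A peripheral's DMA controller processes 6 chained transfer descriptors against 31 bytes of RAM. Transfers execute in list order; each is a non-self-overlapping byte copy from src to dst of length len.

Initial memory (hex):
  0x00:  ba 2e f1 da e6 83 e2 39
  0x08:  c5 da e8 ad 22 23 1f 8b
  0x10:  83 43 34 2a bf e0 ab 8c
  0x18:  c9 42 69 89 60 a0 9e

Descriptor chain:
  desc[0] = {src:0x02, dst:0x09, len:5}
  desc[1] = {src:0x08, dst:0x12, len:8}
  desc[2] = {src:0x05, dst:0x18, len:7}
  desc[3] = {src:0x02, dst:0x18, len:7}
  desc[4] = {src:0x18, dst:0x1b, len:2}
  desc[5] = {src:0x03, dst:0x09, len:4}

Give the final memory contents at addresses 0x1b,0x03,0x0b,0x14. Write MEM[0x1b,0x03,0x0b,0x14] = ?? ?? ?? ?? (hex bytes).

MEM[0x1b,0x03,0x0b,0x14] = f1 da 83 da

#0 dst[0x09+5] := {0xf1,0xda,0xe6,0x83,0xe2}
#1 dst[0x12+8] := {0xc5,0xf1,0xda,0xe6,0x83,0xe2,0x1f,0x8b}
#2 dst[0x18+7] := {0x83,0xe2,0x39,0xc5,0xf1,0xda,0xe6}
#3 dst[0x18+7] := {0xf1,0xda,0xe6,0x83,0xe2,0x39,0xc5}
#4 dst[0x1b+2] := {0xf1,0xda}
#5 dst[0x09+4] := {0xda,0xe6,0x83,0xe2}
query mem[0x1b]=0xf1, mem[0x03]=0xda, mem[0x0b]=0x83, mem[0x14]=0xda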